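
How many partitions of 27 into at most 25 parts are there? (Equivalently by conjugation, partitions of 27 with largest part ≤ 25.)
p(27, parts ≤ 25) = 3008

Use the recurrence p(n, m) = p(n, m−1) + p(n−m, m): either the largest part is < m (count p(n, m−1)) or the largest part is exactly m (remove one copy of m, count p(n−m, m)). With p(0, ·) = 1 this gives p(27, parts ≤ 25) = 3008. (By conjugating Young diagrams, this also counts partitions of 27 into at most 25 parts.)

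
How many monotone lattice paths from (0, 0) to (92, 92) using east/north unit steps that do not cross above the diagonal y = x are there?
C_92 = 15487357822491889407128326963778343232013931127835600

These NE paths below the diagonal are counted by the Catalan number C_n = (1/(n + 1)) · C(2n, n). For n = 92: C_92 = (1/93) · C(184, 92) = 1440324277491745714862934407631385920577295594888710800/93 = 15487357822491889407128326963778343232013931127835600.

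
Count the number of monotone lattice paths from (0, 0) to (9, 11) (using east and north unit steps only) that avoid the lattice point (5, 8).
Number of paths = 122915

Total paths from (0, 0) to (9, 11): C(20, 9) = 167960. Paths through (5, 8): (paths (0, 0) → (5, 8)) × (paths (5, 8) → (9, 11)) = C(13, 5) · C(7, 4) = 1287 · 35 = 45045. Avoidance count = 167960 − 45045 = 122915.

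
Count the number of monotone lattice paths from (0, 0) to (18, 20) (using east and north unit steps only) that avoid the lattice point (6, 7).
Number of paths = 24654285810

Total paths from (0, 0) to (18, 20): C(38, 18) = 33578000610. Paths through (6, 7): (paths (0, 0) → (6, 7)) × (paths (6, 7) → (18, 20)) = C(13, 6) · C(25, 12) = 1716 · 5200300 = 8923714800. Avoidance count = 33578000610 − 8923714800 = 24654285810.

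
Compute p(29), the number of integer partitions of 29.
p(29) = 4565

Compute p(n) via the recurrence p(n, m) = p(n, m−1) + p(n−m, m), where p(n, m) counts partitions of n with all parts ≤ m and p(n) = p(n, n). The base cases are p(0, m) = 1 and p(n, 0) = 0 for n > 0. Filling the table yields p(29) = 4565. (Euler's pentagonal recurrence is an alternative.)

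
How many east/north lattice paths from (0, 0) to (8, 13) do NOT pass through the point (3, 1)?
Number of paths = 178738

Total paths from (0, 0) to (8, 13): C(21, 8) = 203490. Paths through (3, 1): (paths (0, 0) → (3, 1)) × (paths (3, 1) → (8, 13)) = C(4, 3) · C(17, 5) = 4 · 6188 = 24752. Avoidance count = 203490 − 24752 = 178738.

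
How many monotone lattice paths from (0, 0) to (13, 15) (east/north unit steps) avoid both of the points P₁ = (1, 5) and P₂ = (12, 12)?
Number of paths = 23509436

Inclusion–exclusion. Total paths: C(28, 13) = 37442160. Through P₁: C(6, 1)·C(22, 12) = 3879876. Through P₂: C(24, 12)·C(4, 1) = 10816624. Since P₁ is strictly southwest of P₂, a monotone path through both must visit P₁ then P₂; paths through both = C(6, 1)·C(18, 11)·C(4, 1) = 763776. Avoid both = 37442160 − 3879876 − 10816624 + 763776 = 23509436.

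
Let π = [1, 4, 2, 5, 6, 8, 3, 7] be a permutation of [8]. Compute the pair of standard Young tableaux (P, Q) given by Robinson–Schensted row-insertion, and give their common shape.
P = [1, 2, 3, 6, 7] / [4, 5, 8];  Q = [1, 2, 4, 5, 6] / [3, 7, 8];  common shape = (5, 3)

Row-insert the values π_1, π_2, … into P one at a time, bumping the leftmost entry strictly greater than the inserted value down to the next row. The recording tableau Q records, in position (i, j), the step at which that cell was added to P.
  Insert 1 (step 1): P = [1];  Q = [1]
  Insert 4 (step 2): P = [1, 4];  Q = [1, 2]
  Insert 2 (step 3): P = [1, 2] / [4];  Q = [1, 2] / [3]
  Insert 5 (step 4): P = [1, 2, 5] / [4];  Q = [1, 2, 4] / [3]
  Insert 6 (step 5): P = [1, 2, 5, 6] / [4];  Q = [1, 2, 4, 5] / [3]
  Insert 8 (step 6): P = [1, 2, 5, 6, 8] / [4];  Q = [1, 2, 4, 5, 6] / [3]
  Insert 3 (step 7): P = [1, 2, 3, 6, 8] / [4, 5];  Q = [1, 2, 4, 5, 6] / [3, 7]
  Insert 7 (step 8): P = [1, 2, 3, 6, 7] / [4, 5, 8];  Q = [1, 2, 4, 5, 6] / [3, 7, 8]
Final shape: (5, 3).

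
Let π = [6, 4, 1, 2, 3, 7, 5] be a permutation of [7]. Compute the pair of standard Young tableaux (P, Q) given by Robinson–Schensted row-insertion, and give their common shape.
P = [1, 2, 3, 5] / [4, 7] / [6];  Q = [1, 4, 5, 6] / [2, 7] / [3];  common shape = (4, 2, 1)

Row-insert the values π_1, π_2, … into P one at a time, bumping the leftmost entry strictly greater than the inserted value down to the next row. The recording tableau Q records, in position (i, j), the step at which that cell was added to P.
  Insert 6 (step 1): P = [6];  Q = [1]
  Insert 4 (step 2): P = [4] / [6];  Q = [1] / [2]
  Insert 1 (step 3): P = [1] / [4] / [6];  Q = [1] / [2] / [3]
  Insert 2 (step 4): P = [1, 2] / [4] / [6];  Q = [1, 4] / [2] / [3]
  Insert 3 (step 5): P = [1, 2, 3] / [4] / [6];  Q = [1, 4, 5] / [2] / [3]
  Insert 7 (step 6): P = [1, 2, 3, 7] / [4] / [6];  Q = [1, 4, 5, 6] / [2] / [3]
  Insert 5 (step 7): P = [1, 2, 3, 5] / [4, 7] / [6];  Q = [1, 4, 5, 6] / [2, 7] / [3]
Final shape: (4, 2, 1).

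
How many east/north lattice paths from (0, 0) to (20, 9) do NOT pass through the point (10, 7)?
Number of paths = 8731437

Total paths from (0, 0) to (20, 9): C(29, 20) = 10015005. Paths through (10, 7): (paths (0, 0) → (10, 7)) × (paths (10, 7) → (20, 9)) = C(17, 10) · C(12, 10) = 19448 · 66 = 1283568. Avoidance count = 10015005 − 1283568 = 8731437.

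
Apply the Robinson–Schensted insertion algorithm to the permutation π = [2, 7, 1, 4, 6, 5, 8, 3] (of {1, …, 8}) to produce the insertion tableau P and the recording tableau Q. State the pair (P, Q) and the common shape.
P = [1, 3, 5, 8] / [2, 4] / [6] / [7];  Q = [1, 2, 5, 7] / [3, 4] / [6] / [8];  common shape = (4, 2, 1, 1)

Row-insert the values π_1, π_2, … into P one at a time, bumping the leftmost entry strictly greater than the inserted value down to the next row. The recording tableau Q records, in position (i, j), the step at which that cell was added to P.
  Insert 2 (step 1): P = [2];  Q = [1]
  Insert 7 (step 2): P = [2, 7];  Q = [1, 2]
  Insert 1 (step 3): P = [1, 7] / [2];  Q = [1, 2] / [3]
  Insert 4 (step 4): P = [1, 4] / [2, 7];  Q = [1, 2] / [3, 4]
  Insert 6 (step 5): P = [1, 4, 6] / [2, 7];  Q = [1, 2, 5] / [3, 4]
  Insert 5 (step 6): P = [1, 4, 5] / [2, 6] / [7];  Q = [1, 2, 5] / [3, 4] / [6]
  Insert 8 (step 7): P = [1, 4, 5, 8] / [2, 6] / [7];  Q = [1, 2, 5, 7] / [3, 4] / [6]
  Insert 3 (step 8): P = [1, 3, 5, 8] / [2, 4] / [6] / [7];  Q = [1, 2, 5, 7] / [3, 4] / [6] / [8]
Final shape: (4, 2, 1, 1).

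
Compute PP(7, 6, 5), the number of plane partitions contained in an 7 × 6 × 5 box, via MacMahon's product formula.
PP(7, 6, 5) = 739309710568

Evaluate the triple product over i = 1..7, j = 1..6, k = 1..5. The factors are (2/1) · (3/2) · (4/3) · (5/4) · (6/5) · (3/2) · (4/3) · (5/4) · … (210 factors total). The numerators and denominators telescope so the product is an integer; carrying out the multiplication exactly gives PP(7, 6, 5) = 739309710568.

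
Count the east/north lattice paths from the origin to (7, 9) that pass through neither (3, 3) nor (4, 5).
Number of paths = 4930

Inclusion–exclusion. Total paths: C(16, 7) = 11440. Through P₁: C(6, 3)·C(10, 4) = 4200. Through P₂: C(9, 4)·C(7, 3) = 4410. Since P₁ is strictly southwest of P₂, a monotone path through both must visit P₁ then P₂; paths through both = C(6, 3)·C(3, 1)·C(7, 3) = 2100. Avoid both = 11440 − 4200 − 4410 + 2100 = 4930.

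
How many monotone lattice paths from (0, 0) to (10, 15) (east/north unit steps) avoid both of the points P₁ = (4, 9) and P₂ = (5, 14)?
Number of paths = 2564072

Inclusion–exclusion. Total paths: C(25, 10) = 3268760. Through P₁: C(13, 4)·C(12, 6) = 660660. Through P₂: C(19, 5)·C(6, 5) = 69768. Since P₁ is strictly southwest of P₂, a monotone path through both must visit P₁ then P₂; paths through both = C(13, 4)·C(6, 1)·C(6, 5) = 25740. Avoid both = 3268760 − 660660 − 69768 + 25740 = 2564072.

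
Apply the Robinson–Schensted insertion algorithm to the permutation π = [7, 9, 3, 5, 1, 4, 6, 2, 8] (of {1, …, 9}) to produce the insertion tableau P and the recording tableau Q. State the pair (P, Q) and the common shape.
P = [1, 2, 6, 8] / [3, 4] / [5, 9] / [7];  Q = [1, 2, 7, 9] / [3, 4] / [5, 6] / [8];  common shape = (4, 2, 2, 1)

Row-insert the values π_1, π_2, … into P one at a time, bumping the leftmost entry strictly greater than the inserted value down to the next row. The recording tableau Q records, in position (i, j), the step at which that cell was added to P.
  Insert 7 (step 1): P = [7];  Q = [1]
  Insert 9 (step 2): P = [7, 9];  Q = [1, 2]
  Insert 3 (step 3): P = [3, 9] / [7];  Q = [1, 2] / [3]
  Insert 5 (step 4): P = [3, 5] / [7, 9];  Q = [1, 2] / [3, 4]
  Insert 1 (step 5): P = [1, 5] / [3, 9] / [7];  Q = [1, 2] / [3, 4] / [5]
  Insert 4 (step 6): P = [1, 4] / [3, 5] / [7, 9];  Q = [1, 2] / [3, 4] / [5, 6]
  Insert 6 (step 7): P = [1, 4, 6] / [3, 5] / [7, 9];  Q = [1, 2, 7] / [3, 4] / [5, 6]
  Insert 2 (step 8): P = [1, 2, 6] / [3, 4] / [5, 9] / [7];  Q = [1, 2, 7] / [3, 4] / [5, 6] / [8]
  Insert 8 (step 9): P = [1, 2, 6, 8] / [3, 4] / [5, 9] / [7];  Q = [1, 2, 7, 9] / [3, 4] / [5, 6] / [8]
Final shape: (4, 2, 2, 1).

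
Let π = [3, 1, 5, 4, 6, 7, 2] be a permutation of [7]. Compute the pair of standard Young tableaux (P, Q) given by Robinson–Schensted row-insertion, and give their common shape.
P = [1, 2, 6, 7] / [3, 4] / [5];  Q = [1, 3, 5, 6] / [2, 4] / [7];  common shape = (4, 2, 1)

Row-insert the values π_1, π_2, … into P one at a time, bumping the leftmost entry strictly greater than the inserted value down to the next row. The recording tableau Q records, in position (i, j), the step at which that cell was added to P.
  Insert 3 (step 1): P = [3];  Q = [1]
  Insert 1 (step 2): P = [1] / [3];  Q = [1] / [2]
  Insert 5 (step 3): P = [1, 5] / [3];  Q = [1, 3] / [2]
  Insert 4 (step 4): P = [1, 4] / [3, 5];  Q = [1, 3] / [2, 4]
  Insert 6 (step 5): P = [1, 4, 6] / [3, 5];  Q = [1, 3, 5] / [2, 4]
  Insert 7 (step 6): P = [1, 4, 6, 7] / [3, 5];  Q = [1, 3, 5, 6] / [2, 4]
  Insert 2 (step 7): P = [1, 2, 6, 7] / [3, 4] / [5];  Q = [1, 3, 5, 6] / [2, 4] / [7]
Final shape: (4, 2, 1).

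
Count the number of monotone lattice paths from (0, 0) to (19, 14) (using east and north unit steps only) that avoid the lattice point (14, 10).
Number of paths = 571690944

Total paths from (0, 0) to (19, 14): C(33, 19) = 818809200. Paths through (14, 10): (paths (0, 0) → (14, 10)) × (paths (14, 10) → (19, 14)) = C(24, 14) · C(9, 5) = 1961256 · 126 = 247118256. Avoidance count = 818809200 − 247118256 = 571690944.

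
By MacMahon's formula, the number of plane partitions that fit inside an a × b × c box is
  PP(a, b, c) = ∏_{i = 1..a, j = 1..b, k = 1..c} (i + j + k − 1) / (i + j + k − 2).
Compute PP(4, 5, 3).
PP(4, 5, 3) = 116424

Evaluate the triple product over i = 1..4, j = 1..5, k = 1..3. The factors are (2/1) · (3/2) · (4/3) · (3/2) · (4/3) · (5/4) · (4/3) · (5/4) · … (60 factors total). The numerators and denominators telescope so the product is an integer; carrying out the multiplication exactly gives PP(4, 5, 3) = 116424.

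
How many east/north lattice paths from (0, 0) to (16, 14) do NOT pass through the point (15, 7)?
Number of paths = 144058323

Total paths from (0, 0) to (16, 14): C(30, 16) = 145422675. Paths through (15, 7): (paths (0, 0) → (15, 7)) × (paths (15, 7) → (16, 14)) = C(22, 15) · C(8, 1) = 170544 · 8 = 1364352. Avoidance count = 145422675 − 1364352 = 144058323.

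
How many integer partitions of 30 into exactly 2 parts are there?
p(30, 2 parts) = 15

Partitions of n into exactly k parts are in bijection with partitions of n − k into at most k parts (subtract 1 from each part). So p(30, exactly 2) = p(28, parts ≤ 2). Computing via the recurrence p(m, j) = p(m, j−1) + p(m−j, j) gives 15.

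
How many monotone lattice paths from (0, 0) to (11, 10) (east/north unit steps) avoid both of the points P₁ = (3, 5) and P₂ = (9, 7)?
Number of paths = 181924

Inclusion–exclusion. Total paths: C(21, 11) = 352716. Through P₁: C(8, 3)·C(13, 8) = 72072. Through P₂: C(16, 9)·C(5, 2) = 114400. Since P₁ is strictly southwest of P₂, a monotone path through both must visit P₁ then P₂; paths through both = C(8, 3)·C(8, 6)·C(5, 2) = 15680. Avoid both = 352716 − 72072 − 114400 + 15680 = 181924.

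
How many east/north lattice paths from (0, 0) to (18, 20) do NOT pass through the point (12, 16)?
Number of paths = 27189432060

Total paths from (0, 0) to (18, 20): C(38, 18) = 33578000610. Paths through (12, 16): (paths (0, 0) → (12, 16)) × (paths (12, 16) → (18, 20)) = C(28, 12) · C(10, 6) = 30421755 · 210 = 6388568550. Avoidance count = 33578000610 − 6388568550 = 27189432060.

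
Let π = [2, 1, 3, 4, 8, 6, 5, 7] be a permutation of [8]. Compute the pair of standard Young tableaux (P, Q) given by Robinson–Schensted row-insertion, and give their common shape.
P = [1, 3, 4, 5, 7] / [2, 6] / [8];  Q = [1, 3, 4, 5, 8] / [2, 6] / [7];  common shape = (5, 2, 1)

Row-insert the values π_1, π_2, … into P one at a time, bumping the leftmost entry strictly greater than the inserted value down to the next row. The recording tableau Q records, in position (i, j), the step at which that cell was added to P.
  Insert 2 (step 1): P = [2];  Q = [1]
  Insert 1 (step 2): P = [1] / [2];  Q = [1] / [2]
  Insert 3 (step 3): P = [1, 3] / [2];  Q = [1, 3] / [2]
  Insert 4 (step 4): P = [1, 3, 4] / [2];  Q = [1, 3, 4] / [2]
  Insert 8 (step 5): P = [1, 3, 4, 8] / [2];  Q = [1, 3, 4, 5] / [2]
  Insert 6 (step 6): P = [1, 3, 4, 6] / [2, 8];  Q = [1, 3, 4, 5] / [2, 6]
  Insert 5 (step 7): P = [1, 3, 4, 5] / [2, 6] / [8];  Q = [1, 3, 4, 5] / [2, 6] / [7]
  Insert 7 (step 8): P = [1, 3, 4, 5, 7] / [2, 6] / [8];  Q = [1, 3, 4, 5, 8] / [2, 6] / [7]
Final shape: (5, 2, 1).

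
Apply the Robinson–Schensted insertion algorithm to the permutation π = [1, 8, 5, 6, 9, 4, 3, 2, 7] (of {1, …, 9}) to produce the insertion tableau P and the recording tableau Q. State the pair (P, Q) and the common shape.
P = [1, 2, 6, 7] / [3, 9] / [4] / [5] / [8];  Q = [1, 2, 4, 5] / [3, 9] / [6] / [7] / [8];  common shape = (4, 2, 1, 1, 1)

Row-insert the values π_1, π_2, … into P one at a time, bumping the leftmost entry strictly greater than the inserted value down to the next row. The recording tableau Q records, in position (i, j), the step at which that cell was added to P.
  Insert 1 (step 1): P = [1];  Q = [1]
  Insert 8 (step 2): P = [1, 8];  Q = [1, 2]
  Insert 5 (step 3): P = [1, 5] / [8];  Q = [1, 2] / [3]
  Insert 6 (step 4): P = [1, 5, 6] / [8];  Q = [1, 2, 4] / [3]
  Insert 9 (step 5): P = [1, 5, 6, 9] / [8];  Q = [1, 2, 4, 5] / [3]
  Insert 4 (step 6): P = [1, 4, 6, 9] / [5] / [8];  Q = [1, 2, 4, 5] / [3] / [6]
  Insert 3 (step 7): P = [1, 3, 6, 9] / [4] / [5] / [8];  Q = [1, 2, 4, 5] / [3] / [6] / [7]
  Insert 2 (step 8): P = [1, 2, 6, 9] / [3] / [4] / [5] / [8];  Q = [1, 2, 4, 5] / [3] / [6] / [7] / [8]
  Insert 7 (step 9): P = [1, 2, 6, 7] / [3, 9] / [4] / [5] / [8];  Q = [1, 2, 4, 5] / [3, 9] / [6] / [7] / [8]
Final shape: (4, 2, 1, 1, 1).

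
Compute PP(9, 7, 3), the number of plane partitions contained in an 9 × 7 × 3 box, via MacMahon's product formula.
PP(9, 7, 3) = 24584605760

Evaluate the triple product over i = 1..9, j = 1..7, k = 1..3. The factors are (2/1) · (3/2) · (4/3) · (3/2) · (4/3) · (5/4) · (4/3) · (5/4) · … (189 factors total). The numerators and denominators telescope so the product is an integer; carrying out the multiplication exactly gives PP(9, 7, 3) = 24584605760.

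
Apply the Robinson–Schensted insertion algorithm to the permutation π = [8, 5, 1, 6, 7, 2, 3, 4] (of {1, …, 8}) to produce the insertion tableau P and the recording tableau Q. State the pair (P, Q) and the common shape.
P = [1, 2, 3, 4] / [5, 6, 7] / [8];  Q = [1, 4, 5, 8] / [2, 6, 7] / [3];  common shape = (4, 3, 1)

Row-insert the values π_1, π_2, … into P one at a time, bumping the leftmost entry strictly greater than the inserted value down to the next row. The recording tableau Q records, in position (i, j), the step at which that cell was added to P.
  Insert 8 (step 1): P = [8];  Q = [1]
  Insert 5 (step 2): P = [5] / [8];  Q = [1] / [2]
  Insert 1 (step 3): P = [1] / [5] / [8];  Q = [1] / [2] / [3]
  Insert 6 (step 4): P = [1, 6] / [5] / [8];  Q = [1, 4] / [2] / [3]
  Insert 7 (step 5): P = [1, 6, 7] / [5] / [8];  Q = [1, 4, 5] / [2] / [3]
  Insert 2 (step 6): P = [1, 2, 7] / [5, 6] / [8];  Q = [1, 4, 5] / [2, 6] / [3]
  Insert 3 (step 7): P = [1, 2, 3] / [5, 6, 7] / [8];  Q = [1, 4, 5] / [2, 6, 7] / [3]
  Insert 4 (step 8): P = [1, 2, 3, 4] / [5, 6, 7] / [8];  Q = [1, 4, 5, 8] / [2, 6, 7] / [3]
Final shape: (4, 3, 1).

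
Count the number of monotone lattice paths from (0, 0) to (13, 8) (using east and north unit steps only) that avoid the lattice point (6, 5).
Number of paths = 148050

Total paths from (0, 0) to (13, 8): C(21, 13) = 203490. Paths through (6, 5): (paths (0, 0) → (6, 5)) × (paths (6, 5) → (13, 8)) = C(11, 6) · C(10, 7) = 462 · 120 = 55440. Avoidance count = 203490 − 55440 = 148050.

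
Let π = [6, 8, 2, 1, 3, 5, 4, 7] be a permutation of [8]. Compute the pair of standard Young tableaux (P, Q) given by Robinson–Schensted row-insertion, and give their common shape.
P = [1, 3, 4, 7] / [2, 5] / [6, 8];  Q = [1, 2, 6, 8] / [3, 5] / [4, 7];  common shape = (4, 2, 2)

Row-insert the values π_1, π_2, … into P one at a time, bumping the leftmost entry strictly greater than the inserted value down to the next row. The recording tableau Q records, in position (i, j), the step at which that cell was added to P.
  Insert 6 (step 1): P = [6];  Q = [1]
  Insert 8 (step 2): P = [6, 8];  Q = [1, 2]
  Insert 2 (step 3): P = [2, 8] / [6];  Q = [1, 2] / [3]
  Insert 1 (step 4): P = [1, 8] / [2] / [6];  Q = [1, 2] / [3] / [4]
  Insert 3 (step 5): P = [1, 3] / [2, 8] / [6];  Q = [1, 2] / [3, 5] / [4]
  Insert 5 (step 6): P = [1, 3, 5] / [2, 8] / [6];  Q = [1, 2, 6] / [3, 5] / [4]
  Insert 4 (step 7): P = [1, 3, 4] / [2, 5] / [6, 8];  Q = [1, 2, 6] / [3, 5] / [4, 7]
  Insert 7 (step 8): P = [1, 3, 4, 7] / [2, 5] / [6, 8];  Q = [1, 2, 6, 8] / [3, 5] / [4, 7]
Final shape: (4, 2, 2).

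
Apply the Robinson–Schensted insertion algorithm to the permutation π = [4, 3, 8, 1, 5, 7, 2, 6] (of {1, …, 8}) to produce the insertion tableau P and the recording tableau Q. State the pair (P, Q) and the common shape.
P = [1, 2, 6] / [3, 5, 7] / [4, 8];  Q = [1, 3, 6] / [2, 5, 8] / [4, 7];  common shape = (3, 3, 2)

Row-insert the values π_1, π_2, … into P one at a time, bumping the leftmost entry strictly greater than the inserted value down to the next row. The recording tableau Q records, in position (i, j), the step at which that cell was added to P.
  Insert 4 (step 1): P = [4];  Q = [1]
  Insert 3 (step 2): P = [3] / [4];  Q = [1] / [2]
  Insert 8 (step 3): P = [3, 8] / [4];  Q = [1, 3] / [2]
  Insert 1 (step 4): P = [1, 8] / [3] / [4];  Q = [1, 3] / [2] / [4]
  Insert 5 (step 5): P = [1, 5] / [3, 8] / [4];  Q = [1, 3] / [2, 5] / [4]
  Insert 7 (step 6): P = [1, 5, 7] / [3, 8] / [4];  Q = [1, 3, 6] / [2, 5] / [4]
  Insert 2 (step 7): P = [1, 2, 7] / [3, 5] / [4, 8];  Q = [1, 3, 6] / [2, 5] / [4, 7]
  Insert 6 (step 8): P = [1, 2, 6] / [3, 5, 7] / [4, 8];  Q = [1, 3, 6] / [2, 5, 8] / [4, 7]
Final shape: (3, 3, 2).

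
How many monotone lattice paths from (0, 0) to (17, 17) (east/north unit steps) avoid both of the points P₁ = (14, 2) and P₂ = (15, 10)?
Number of paths = 2215871820

Inclusion–exclusion. Total paths: C(34, 17) = 2333606220. Through P₁: C(16, 14)·C(18, 3) = 97920. Through P₂: C(25, 15)·C(9, 2) = 117675360. Since P₁ is strictly southwest of P₂, a monotone path through both must visit P₁ then P₂; paths through both = C(16, 14)·C(9, 1)·C(9, 2) = 38880. Avoid both = 2333606220 − 97920 − 117675360 + 38880 = 2215871820.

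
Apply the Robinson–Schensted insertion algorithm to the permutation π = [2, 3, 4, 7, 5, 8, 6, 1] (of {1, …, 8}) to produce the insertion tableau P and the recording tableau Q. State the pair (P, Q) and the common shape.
P = [1, 3, 4, 5, 6] / [2, 8] / [7];  Q = [1, 2, 3, 4, 6] / [5, 7] / [8];  common shape = (5, 2, 1)

Row-insert the values π_1, π_2, … into P one at a time, bumping the leftmost entry strictly greater than the inserted value down to the next row. The recording tableau Q records, in position (i, j), the step at which that cell was added to P.
  Insert 2 (step 1): P = [2];  Q = [1]
  Insert 3 (step 2): P = [2, 3];  Q = [1, 2]
  Insert 4 (step 3): P = [2, 3, 4];  Q = [1, 2, 3]
  Insert 7 (step 4): P = [2, 3, 4, 7];  Q = [1, 2, 3, 4]
  Insert 5 (step 5): P = [2, 3, 4, 5] / [7];  Q = [1, 2, 3, 4] / [5]
  Insert 8 (step 6): P = [2, 3, 4, 5, 8] / [7];  Q = [1, 2, 3, 4, 6] / [5]
  Insert 6 (step 7): P = [2, 3, 4, 5, 6] / [7, 8];  Q = [1, 2, 3, 4, 6] / [5, 7]
  Insert 1 (step 8): P = [1, 3, 4, 5, 6] / [2, 8] / [7];  Q = [1, 2, 3, 4, 6] / [5, 7] / [8]
Final shape: (5, 2, 1).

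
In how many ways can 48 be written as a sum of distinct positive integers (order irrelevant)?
q(48) = 2910

A partition into distinct parts is a strictly decreasing sequence summing to n. The recurrence d(n, m) = d(n, m−1) + d(n−m, m−1) (use part m at most once) with q(n) = d(n, n) gives q(48) = 2910. (Euler's theorem: # distinct-part partitions = # odd-part partitions.)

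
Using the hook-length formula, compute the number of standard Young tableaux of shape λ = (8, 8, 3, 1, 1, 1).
# SYT of shape (8, 8, 3, 1, 1, 1) = 287260050

Hook-length formula: f^λ = n! / Π hook(c), product over all cells c of the Young diagram. For λ = (8, 8, 3, 1, 1, 1), n = 22 boxes. Hook lengths by row (left-to-right, top-to-bottom): [13, 9, 8, 6, 5, 4, 3, 2]; [12, 8, 7, 5, 4, 3, 2, 1]; [6, 2, 1]; [3]; [2]; [1]. Product of hooks = 3912833433600. So f^λ = 22! / 3912833433600 = 1124000727777607680000 / 3912833433600 = 287260050.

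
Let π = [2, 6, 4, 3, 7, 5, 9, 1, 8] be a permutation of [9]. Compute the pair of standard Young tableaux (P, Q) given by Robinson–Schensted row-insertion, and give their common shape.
P = [1, 3, 5, 8] / [2, 7, 9] / [4] / [6];  Q = [1, 2, 5, 7] / [3, 6, 9] / [4] / [8];  common shape = (4, 3, 1, 1)

Row-insert the values π_1, π_2, … into P one at a time, bumping the leftmost entry strictly greater than the inserted value down to the next row. The recording tableau Q records, in position (i, j), the step at which that cell was added to P.
  Insert 2 (step 1): P = [2];  Q = [1]
  Insert 6 (step 2): P = [2, 6];  Q = [1, 2]
  Insert 4 (step 3): P = [2, 4] / [6];  Q = [1, 2] / [3]
  Insert 3 (step 4): P = [2, 3] / [4] / [6];  Q = [1, 2] / [3] / [4]
  Insert 7 (step 5): P = [2, 3, 7] / [4] / [6];  Q = [1, 2, 5] / [3] / [4]
  Insert 5 (step 6): P = [2, 3, 5] / [4, 7] / [6];  Q = [1, 2, 5] / [3, 6] / [4]
  Insert 9 (step 7): P = [2, 3, 5, 9] / [4, 7] / [6];  Q = [1, 2, 5, 7] / [3, 6] / [4]
  Insert 1 (step 8): P = [1, 3, 5, 9] / [2, 7] / [4] / [6];  Q = [1, 2, 5, 7] / [3, 6] / [4] / [8]
  Insert 8 (step 9): P = [1, 3, 5, 8] / [2, 7, 9] / [4] / [6];  Q = [1, 2, 5, 7] / [3, 6, 9] / [4] / [8]
Final shape: (4, 3, 1, 1).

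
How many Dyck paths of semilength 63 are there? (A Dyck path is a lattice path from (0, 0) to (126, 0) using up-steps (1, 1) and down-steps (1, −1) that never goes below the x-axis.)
C_63 = 94295850558771979787935384946380125

These Dyck paths are counted by the Catalan number C_n = (1/(n + 1)) · C(2n, n). For n = 63: C_63 = (1/64) · C(126, 63) = 6034934435761406706427864636568328000/64 = 94295850558771979787935384946380125.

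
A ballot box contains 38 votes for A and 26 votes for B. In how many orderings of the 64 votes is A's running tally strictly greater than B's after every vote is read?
Strict-lead orderings = 112792097461349754

Total orderings of the 64 votes with 38 for A: C(64, 38) = 601557853127198688. By the Bertrand ballot formula (Cycle Lemma / reflection principle), the number of orderings in which A is strictly ahead of B throughout is (p − q)/(p + q) · C(p + q, p) = (38 − 26)/(38 + 26) · 601557853127198688 = 112792097461349754.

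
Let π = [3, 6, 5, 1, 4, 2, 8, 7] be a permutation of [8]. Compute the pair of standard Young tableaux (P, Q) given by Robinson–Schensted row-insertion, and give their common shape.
P = [1, 2, 7] / [3, 4, 8] / [5] / [6];  Q = [1, 2, 7] / [3, 5, 8] / [4] / [6];  common shape = (3, 3, 1, 1)

Row-insert the values π_1, π_2, … into P one at a time, bumping the leftmost entry strictly greater than the inserted value down to the next row. The recording tableau Q records, in position (i, j), the step at which that cell was added to P.
  Insert 3 (step 1): P = [3];  Q = [1]
  Insert 6 (step 2): P = [3, 6];  Q = [1, 2]
  Insert 5 (step 3): P = [3, 5] / [6];  Q = [1, 2] / [3]
  Insert 1 (step 4): P = [1, 5] / [3] / [6];  Q = [1, 2] / [3] / [4]
  Insert 4 (step 5): P = [1, 4] / [3, 5] / [6];  Q = [1, 2] / [3, 5] / [4]
  Insert 2 (step 6): P = [1, 2] / [3, 4] / [5] / [6];  Q = [1, 2] / [3, 5] / [4] / [6]
  Insert 8 (step 7): P = [1, 2, 8] / [3, 4] / [5] / [6];  Q = [1, 2, 7] / [3, 5] / [4] / [6]
  Insert 7 (step 8): P = [1, 2, 7] / [3, 4, 8] / [5] / [6];  Q = [1, 2, 7] / [3, 5, 8] / [4] / [6]
Final shape: (3, 3, 1, 1).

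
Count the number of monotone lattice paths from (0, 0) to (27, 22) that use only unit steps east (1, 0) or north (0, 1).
Number of paths = 49699896548176

A monotone lattice path from (0, 0) to (27, 22) consists of 27 east steps and 22 north steps in some order, so it is determined by which 27 of the 49 steps are east. The count is C(49, 27) = 49699896548176.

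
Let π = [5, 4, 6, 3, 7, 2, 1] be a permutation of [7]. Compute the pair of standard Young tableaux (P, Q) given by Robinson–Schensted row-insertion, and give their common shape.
P = [1, 6, 7] / [2] / [3] / [4] / [5];  Q = [1, 3, 5] / [2] / [4] / [6] / [7];  common shape = (3, 1, 1, 1, 1)

Row-insert the values π_1, π_2, … into P one at a time, bumping the leftmost entry strictly greater than the inserted value down to the next row. The recording tableau Q records, in position (i, j), the step at which that cell was added to P.
  Insert 5 (step 1): P = [5];  Q = [1]
  Insert 4 (step 2): P = [4] / [5];  Q = [1] / [2]
  Insert 6 (step 3): P = [4, 6] / [5];  Q = [1, 3] / [2]
  Insert 3 (step 4): P = [3, 6] / [4] / [5];  Q = [1, 3] / [2] / [4]
  Insert 7 (step 5): P = [3, 6, 7] / [4] / [5];  Q = [1, 3, 5] / [2] / [4]
  Insert 2 (step 6): P = [2, 6, 7] / [3] / [4] / [5];  Q = [1, 3, 5] / [2] / [4] / [6]
  Insert 1 (step 7): P = [1, 6, 7] / [2] / [3] / [4] / [5];  Q = [1, 3, 5] / [2] / [4] / [6] / [7]
Final shape: (3, 1, 1, 1, 1).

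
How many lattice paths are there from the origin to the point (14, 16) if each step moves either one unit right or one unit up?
Number of paths = 145422675

A monotone lattice path from (0, 0) to (14, 16) consists of 14 east steps and 16 north steps in some order, so it is determined by which 14 of the 30 steps are east. The count is C(30, 14) = 145422675.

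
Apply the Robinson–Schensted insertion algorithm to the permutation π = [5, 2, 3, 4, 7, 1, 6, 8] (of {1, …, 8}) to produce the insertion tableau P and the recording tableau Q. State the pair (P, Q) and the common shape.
P = [1, 3, 4, 6, 8] / [2, 7] / [5];  Q = [1, 3, 4, 5, 8] / [2, 7] / [6];  common shape = (5, 2, 1)

Row-insert the values π_1, π_2, … into P one at a time, bumping the leftmost entry strictly greater than the inserted value down to the next row. The recording tableau Q records, in position (i, j), the step at which that cell was added to P.
  Insert 5 (step 1): P = [5];  Q = [1]
  Insert 2 (step 2): P = [2] / [5];  Q = [1] / [2]
  Insert 3 (step 3): P = [2, 3] / [5];  Q = [1, 3] / [2]
  Insert 4 (step 4): P = [2, 3, 4] / [5];  Q = [1, 3, 4] / [2]
  Insert 7 (step 5): P = [2, 3, 4, 7] / [5];  Q = [1, 3, 4, 5] / [2]
  Insert 1 (step 6): P = [1, 3, 4, 7] / [2] / [5];  Q = [1, 3, 4, 5] / [2] / [6]
  Insert 6 (step 7): P = [1, 3, 4, 6] / [2, 7] / [5];  Q = [1, 3, 4, 5] / [2, 7] / [6]
  Insert 8 (step 8): P = [1, 3, 4, 6, 8] / [2, 7] / [5];  Q = [1, 3, 4, 5, 8] / [2, 7] / [6]
Final shape: (5, 2, 1).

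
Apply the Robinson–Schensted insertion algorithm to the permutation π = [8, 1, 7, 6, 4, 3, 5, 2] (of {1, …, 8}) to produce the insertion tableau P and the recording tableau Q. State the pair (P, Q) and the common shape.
P = [1, 2, 5] / [3] / [4] / [6] / [7] / [8];  Q = [1, 3, 7] / [2] / [4] / [5] / [6] / [8];  common shape = (3, 1, 1, 1, 1, 1)

Row-insert the values π_1, π_2, … into P one at a time, bumping the leftmost entry strictly greater than the inserted value down to the next row. The recording tableau Q records, in position (i, j), the step at which that cell was added to P.
  Insert 8 (step 1): P = [8];  Q = [1]
  Insert 1 (step 2): P = [1] / [8];  Q = [1] / [2]
  Insert 7 (step 3): P = [1, 7] / [8];  Q = [1, 3] / [2]
  Insert 6 (step 4): P = [1, 6] / [7] / [8];  Q = [1, 3] / [2] / [4]
  Insert 4 (step 5): P = [1, 4] / [6] / [7] / [8];  Q = [1, 3] / [2] / [4] / [5]
  Insert 3 (step 6): P = [1, 3] / [4] / [6] / [7] / [8];  Q = [1, 3] / [2] / [4] / [5] / [6]
  Insert 5 (step 7): P = [1, 3, 5] / [4] / [6] / [7] / [8];  Q = [1, 3, 7] / [2] / [4] / [5] / [6]
  Insert 2 (step 8): P = [1, 2, 5] / [3] / [4] / [6] / [7] / [8];  Q = [1, 3, 7] / [2] / [4] / [5] / [6] / [8]
Final shape: (3, 1, 1, 1, 1, 1).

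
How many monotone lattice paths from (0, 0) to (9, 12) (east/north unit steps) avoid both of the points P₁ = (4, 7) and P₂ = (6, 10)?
Number of paths = 163690

Inclusion–exclusion. Total paths: C(21, 9) = 293930. Through P₁: C(11, 4)·C(10, 5) = 83160. Through P₂: C(16, 6)·C(5, 3) = 80080. Since P₁ is strictly southwest of P₂, a monotone path through both must visit P₁ then P₂; paths through both = C(11, 4)·C(5, 2)·C(5, 3) = 33000. Avoid both = 293930 − 83160 − 80080 + 33000 = 163690.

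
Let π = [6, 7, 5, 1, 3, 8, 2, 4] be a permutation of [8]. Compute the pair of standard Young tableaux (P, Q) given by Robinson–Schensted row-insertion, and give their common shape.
P = [1, 2, 4] / [3, 7, 8] / [5] / [6];  Q = [1, 2, 6] / [3, 5, 8] / [4] / [7];  common shape = (3, 3, 1, 1)

Row-insert the values π_1, π_2, … into P one at a time, bumping the leftmost entry strictly greater than the inserted value down to the next row. The recording tableau Q records, in position (i, j), the step at which that cell was added to P.
  Insert 6 (step 1): P = [6];  Q = [1]
  Insert 7 (step 2): P = [6, 7];  Q = [1, 2]
  Insert 5 (step 3): P = [5, 7] / [6];  Q = [1, 2] / [3]
  Insert 1 (step 4): P = [1, 7] / [5] / [6];  Q = [1, 2] / [3] / [4]
  Insert 3 (step 5): P = [1, 3] / [5, 7] / [6];  Q = [1, 2] / [3, 5] / [4]
  Insert 8 (step 6): P = [1, 3, 8] / [5, 7] / [6];  Q = [1, 2, 6] / [3, 5] / [4]
  Insert 2 (step 7): P = [1, 2, 8] / [3, 7] / [5] / [6];  Q = [1, 2, 6] / [3, 5] / [4] / [7]
  Insert 4 (step 8): P = [1, 2, 4] / [3, 7, 8] / [5] / [6];  Q = [1, 2, 6] / [3, 5, 8] / [4] / [7]
Final shape: (3, 3, 1, 1).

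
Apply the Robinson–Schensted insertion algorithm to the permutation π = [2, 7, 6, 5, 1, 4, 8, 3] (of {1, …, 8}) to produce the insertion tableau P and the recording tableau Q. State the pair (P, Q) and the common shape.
P = [1, 3, 8] / [2, 4] / [5] / [6] / [7];  Q = [1, 2, 7] / [3, 6] / [4] / [5] / [8];  common shape = (3, 2, 1, 1, 1)

Row-insert the values π_1, π_2, … into P one at a time, bumping the leftmost entry strictly greater than the inserted value down to the next row. The recording tableau Q records, in position (i, j), the step at which that cell was added to P.
  Insert 2 (step 1): P = [2];  Q = [1]
  Insert 7 (step 2): P = [2, 7];  Q = [1, 2]
  Insert 6 (step 3): P = [2, 6] / [7];  Q = [1, 2] / [3]
  Insert 5 (step 4): P = [2, 5] / [6] / [7];  Q = [1, 2] / [3] / [4]
  Insert 1 (step 5): P = [1, 5] / [2] / [6] / [7];  Q = [1, 2] / [3] / [4] / [5]
  Insert 4 (step 6): P = [1, 4] / [2, 5] / [6] / [7];  Q = [1, 2] / [3, 6] / [4] / [5]
  Insert 8 (step 7): P = [1, 4, 8] / [2, 5] / [6] / [7];  Q = [1, 2, 7] / [3, 6] / [4] / [5]
  Insert 3 (step 8): P = [1, 3, 8] / [2, 4] / [5] / [6] / [7];  Q = [1, 2, 7] / [3, 6] / [4] / [5] / [8]
Final shape: (3, 2, 1, 1, 1).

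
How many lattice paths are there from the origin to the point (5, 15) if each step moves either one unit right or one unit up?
Number of paths = 15504

A monotone lattice path from (0, 0) to (5, 15) consists of 5 east steps and 15 north steps in some order, so it is determined by which 5 of the 20 steps are east. The count is C(20, 5) = 15504.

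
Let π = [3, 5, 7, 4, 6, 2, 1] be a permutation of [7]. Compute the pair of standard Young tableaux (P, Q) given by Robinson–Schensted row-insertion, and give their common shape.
P = [1, 4, 6] / [2, 7] / [3] / [5];  Q = [1, 2, 3] / [4, 5] / [6] / [7];  common shape = (3, 2, 1, 1)

Row-insert the values π_1, π_2, … into P one at a time, bumping the leftmost entry strictly greater than the inserted value down to the next row. The recording tableau Q records, in position (i, j), the step at which that cell was added to P.
  Insert 3 (step 1): P = [3];  Q = [1]
  Insert 5 (step 2): P = [3, 5];  Q = [1, 2]
  Insert 7 (step 3): P = [3, 5, 7];  Q = [1, 2, 3]
  Insert 4 (step 4): P = [3, 4, 7] / [5];  Q = [1, 2, 3] / [4]
  Insert 6 (step 5): P = [3, 4, 6] / [5, 7];  Q = [1, 2, 3] / [4, 5]
  Insert 2 (step 6): P = [2, 4, 6] / [3, 7] / [5];  Q = [1, 2, 3] / [4, 5] / [6]
  Insert 1 (step 7): P = [1, 4, 6] / [2, 7] / [3] / [5];  Q = [1, 2, 3] / [4, 5] / [6] / [7]
Final shape: (3, 2, 1, 1).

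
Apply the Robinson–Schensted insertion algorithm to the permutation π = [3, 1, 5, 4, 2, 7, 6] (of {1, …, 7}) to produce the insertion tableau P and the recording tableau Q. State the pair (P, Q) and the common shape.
P = [1, 2, 6] / [3, 4, 7] / [5];  Q = [1, 3, 6] / [2, 4, 7] / [5];  common shape = (3, 3, 1)

Row-insert the values π_1, π_2, … into P one at a time, bumping the leftmost entry strictly greater than the inserted value down to the next row. The recording tableau Q records, in position (i, j), the step at which that cell was added to P.
  Insert 3 (step 1): P = [3];  Q = [1]
  Insert 1 (step 2): P = [1] / [3];  Q = [1] / [2]
  Insert 5 (step 3): P = [1, 5] / [3];  Q = [1, 3] / [2]
  Insert 4 (step 4): P = [1, 4] / [3, 5];  Q = [1, 3] / [2, 4]
  Insert 2 (step 5): P = [1, 2] / [3, 4] / [5];  Q = [1, 3] / [2, 4] / [5]
  Insert 7 (step 6): P = [1, 2, 7] / [3, 4] / [5];  Q = [1, 3, 6] / [2, 4] / [5]
  Insert 6 (step 7): P = [1, 2, 6] / [3, 4, 7] / [5];  Q = [1, 3, 6] / [2, 4, 7] / [5]
Final shape: (3, 3, 1).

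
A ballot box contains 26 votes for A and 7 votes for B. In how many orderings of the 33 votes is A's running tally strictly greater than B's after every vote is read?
Strict-lead orderings = 2459664

Total orderings of the 33 votes with 26 for A: C(33, 26) = 4272048. By the Bertrand ballot formula (Cycle Lemma / reflection principle), the number of orderings in which A is strictly ahead of B throughout is (p − q)/(p + q) · C(p + q, p) = (26 − 7)/(26 + 7) · 4272048 = 2459664.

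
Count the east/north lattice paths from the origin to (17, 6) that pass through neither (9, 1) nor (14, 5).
Number of paths = 46605

Inclusion–exclusion. Total paths: C(23, 17) = 100947. Through P₁: C(10, 9)·C(13, 8) = 12870. Through P₂: C(19, 14)·C(4, 3) = 46512. Since P₁ is strictly southwest of P₂, a monotone path through both must visit P₁ then P₂; paths through both = C(10, 9)·C(9, 5)·C(4, 3) = 5040. Avoid both = 100947 − 12870 − 46512 + 5040 = 46605.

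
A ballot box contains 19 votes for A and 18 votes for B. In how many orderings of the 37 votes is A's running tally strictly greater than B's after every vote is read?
Strict-lead orderings = 477638700

Total orderings of the 37 votes with 19 for A: C(37, 19) = 17672631900. By the Bertrand ballot formula (Cycle Lemma / reflection principle), the number of orderings in which A is strictly ahead of B throughout is (p − q)/(p + q) · C(p + q, p) = (19 − 18)/(19 + 18) · 17672631900 = 477638700.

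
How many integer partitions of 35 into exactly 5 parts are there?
p(35, 5 parts) = 674

Partitions of n into exactly k parts are in bijection with partitions of n − k into at most k parts (subtract 1 from each part). So p(35, exactly 5) = p(30, parts ≤ 5). Computing via the recurrence p(m, j) = p(m, j−1) + p(m−j, j) gives 674.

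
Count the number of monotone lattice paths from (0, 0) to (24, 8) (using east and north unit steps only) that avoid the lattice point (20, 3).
Number of paths = 10295154

Total paths from (0, 0) to (24, 8): C(32, 24) = 10518300. Paths through (20, 3): (paths (0, 0) → (20, 3)) × (paths (20, 3) → (24, 8)) = C(23, 20) · C(9, 4) = 1771 · 126 = 223146. Avoidance count = 10518300 − 223146 = 10295154.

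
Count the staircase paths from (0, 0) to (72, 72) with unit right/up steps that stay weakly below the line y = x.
C_72 = 20276890389709399862928998568254641025700

These NE paths below the diagonal are counted by the Catalan number C_n = (1/(n + 1)) · C(2n, n). For n = 72: C_72 = (1/73) · C(144, 72) = 1480212998448786189993816895482588794876100/73 = 20276890389709399862928998568254641025700.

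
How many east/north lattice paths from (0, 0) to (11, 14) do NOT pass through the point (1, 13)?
Number of paths = 4457246

Total paths from (0, 0) to (11, 14): C(25, 11) = 4457400. Paths through (1, 13): (paths (0, 0) → (1, 13)) × (paths (1, 13) → (11, 14)) = C(14, 1) · C(11, 10) = 14 · 11 = 154. Avoidance count = 4457400 − 154 = 4457246.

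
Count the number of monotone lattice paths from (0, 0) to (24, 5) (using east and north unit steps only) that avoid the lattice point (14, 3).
Number of paths = 73875

Total paths from (0, 0) to (24, 5): C(29, 24) = 118755. Paths through (14, 3): (paths (0, 0) → (14, 3)) × (paths (14, 3) → (24, 5)) = C(17, 14) · C(12, 10) = 680 · 66 = 44880. Avoidance count = 118755 − 44880 = 73875.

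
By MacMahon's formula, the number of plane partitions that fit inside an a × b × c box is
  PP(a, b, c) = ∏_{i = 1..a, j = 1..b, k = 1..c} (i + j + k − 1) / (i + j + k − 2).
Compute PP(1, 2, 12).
PP(1, 2, 12) = 91

Evaluate the triple product over i = 1..1, j = 1..2, k = 1..12. The factors are (2/1) · (3/2) · (4/3) · (5/4) · (6/5) · (7/6) · (8/7) · (9/8) · … (24 factors total). The numerators and denominators telescope so the product is an integer; carrying out the multiplication exactly gives PP(1, 2, 12) = 91.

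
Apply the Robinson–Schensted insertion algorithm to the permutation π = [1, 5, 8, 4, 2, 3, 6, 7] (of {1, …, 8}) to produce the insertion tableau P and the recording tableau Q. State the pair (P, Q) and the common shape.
P = [1, 2, 3, 6, 7] / [4, 8] / [5];  Q = [1, 2, 3, 7, 8] / [4, 6] / [5];  common shape = (5, 2, 1)

Row-insert the values π_1, π_2, … into P one at a time, bumping the leftmost entry strictly greater than the inserted value down to the next row. The recording tableau Q records, in position (i, j), the step at which that cell was added to P.
  Insert 1 (step 1): P = [1];  Q = [1]
  Insert 5 (step 2): P = [1, 5];  Q = [1, 2]
  Insert 8 (step 3): P = [1, 5, 8];  Q = [1, 2, 3]
  Insert 4 (step 4): P = [1, 4, 8] / [5];  Q = [1, 2, 3] / [4]
  Insert 2 (step 5): P = [1, 2, 8] / [4] / [5];  Q = [1, 2, 3] / [4] / [5]
  Insert 3 (step 6): P = [1, 2, 3] / [4, 8] / [5];  Q = [1, 2, 3] / [4, 6] / [5]
  Insert 6 (step 7): P = [1, 2, 3, 6] / [4, 8] / [5];  Q = [1, 2, 3, 7] / [4, 6] / [5]
  Insert 7 (step 8): P = [1, 2, 3, 6, 7] / [4, 8] / [5];  Q = [1, 2, 3, 7, 8] / [4, 6] / [5]
Final shape: (5, 2, 1).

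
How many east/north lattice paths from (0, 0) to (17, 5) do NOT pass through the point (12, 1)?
Number of paths = 24696

Total paths from (0, 0) to (17, 5): C(22, 17) = 26334. Paths through (12, 1): (paths (0, 0) → (12, 1)) × (paths (12, 1) → (17, 5)) = C(13, 12) · C(9, 5) = 13 · 126 = 1638. Avoidance count = 26334 − 1638 = 24696.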